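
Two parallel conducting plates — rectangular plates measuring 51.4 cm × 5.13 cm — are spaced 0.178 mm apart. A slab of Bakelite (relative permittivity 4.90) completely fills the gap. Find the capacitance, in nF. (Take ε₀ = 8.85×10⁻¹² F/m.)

C ≈ 6.42 nF

A = 51.4 × 5.13 cm² = 2.64×10⁻² m².
C = κε₀A/d = 4.90 × 8.85×10⁻¹² × 2.64×10⁻² / 1.78×10⁻⁴ = 6.42×10⁻⁹ F.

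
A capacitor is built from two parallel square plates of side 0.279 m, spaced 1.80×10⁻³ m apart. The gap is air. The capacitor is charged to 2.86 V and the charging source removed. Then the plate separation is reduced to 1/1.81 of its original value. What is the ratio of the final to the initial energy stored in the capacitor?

Isolated ⇒ Q is held fixed.
C₂ = 1.81 C₁ and U = Q²/(2C), so U₂/U₁ = C₁/C₂ = 0.552.

0.552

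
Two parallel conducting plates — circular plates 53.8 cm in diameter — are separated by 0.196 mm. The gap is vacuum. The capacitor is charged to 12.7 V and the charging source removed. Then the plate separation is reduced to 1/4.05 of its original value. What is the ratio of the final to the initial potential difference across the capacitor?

V₂/V₁ ≈ 0.247

Isolated ⇒ Q is held fixed.
C₂ = 4.05 C₁ and V = Q/C, so V₂/V₁ = C₁/C₂ = 0.247.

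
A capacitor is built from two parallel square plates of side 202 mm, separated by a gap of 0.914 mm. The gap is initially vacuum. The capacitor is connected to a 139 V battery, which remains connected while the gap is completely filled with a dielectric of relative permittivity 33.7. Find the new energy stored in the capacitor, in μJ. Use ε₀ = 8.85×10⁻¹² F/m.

129 μJ

A = (202 mm)² = 4.08×10⁻² m².
Initially C₁ = ε₀A/d = 8.85×10⁻¹² × 4.08×10⁻² / 9.14×10⁻⁴ = 3.95×10⁻¹⁰ F.
U₁ = 3.82×10⁻⁶ J.
Battery connected ⇒ V is held fixed. C₂ = 33.7 C₁ and U = ½CV², so U₂/U₁ = C₂/C₁ = 33.7.
U₂ = 33.7 × 3.82×10⁻⁶ = 1.29×10⁻⁴ J.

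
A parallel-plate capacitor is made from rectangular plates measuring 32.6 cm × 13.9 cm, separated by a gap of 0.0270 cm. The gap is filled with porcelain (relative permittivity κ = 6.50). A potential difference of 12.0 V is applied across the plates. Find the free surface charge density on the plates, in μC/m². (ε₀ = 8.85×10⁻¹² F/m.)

A = 32.6 × 13.9 cm² = 4.53×10⁻² m².
C = κε₀A/d = 6.50 × 8.85×10⁻¹² × 4.53×10⁻² / 2.70×10⁻⁴ = 9.65×10⁻⁹ F.
σ = Q/A = CV/A = 9.65×10⁻⁹ × 12.0 / 4.53×10⁻² = 2.56×10⁻⁶ C/m².

2.56 μC/m²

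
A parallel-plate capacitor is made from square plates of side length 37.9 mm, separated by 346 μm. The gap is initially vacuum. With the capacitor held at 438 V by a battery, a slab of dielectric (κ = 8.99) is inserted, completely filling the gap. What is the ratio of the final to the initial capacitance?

C = κε₀A/d scales with κ, so C₂/C₁ = κ = 8.99.

C₂/C₁ ≈ 8.99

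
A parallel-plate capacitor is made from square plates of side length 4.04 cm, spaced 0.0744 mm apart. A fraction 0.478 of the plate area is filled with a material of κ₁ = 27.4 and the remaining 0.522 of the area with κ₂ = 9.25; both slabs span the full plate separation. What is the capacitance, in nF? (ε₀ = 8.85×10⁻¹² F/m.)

3.48 nF

A = (4.04 cm)² = 1.63×10⁻³ m².
Side-by-side slabs ⇒ two capacitors in parallel, each spanning the full gap.
C₁ = κ₁ε₀A₁/d = 27.4 × 8.85×10⁻¹² × 7.80×10⁻⁴ / 7.44×10⁻⁵ = 2.54×10⁻⁹ F.
C₂ = κ₂ε₀A₂/d = 9.25 × 8.85×10⁻¹² × 8.52×10⁻⁴ / 7.44×10⁻⁵ = 9.37×10⁻¹⁰ F.
C = C₁ + C₂ = 3.48×10⁻⁹ F.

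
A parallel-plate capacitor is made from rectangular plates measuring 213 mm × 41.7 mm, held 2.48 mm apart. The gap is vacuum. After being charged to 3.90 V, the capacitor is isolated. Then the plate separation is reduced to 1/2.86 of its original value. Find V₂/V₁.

V₂/V₁ ≈ 0.350

Isolated ⇒ Q is held fixed.
C₂ = 2.86 C₁ and V = Q/C, so V₂/V₁ = C₁/C₂ = 0.350.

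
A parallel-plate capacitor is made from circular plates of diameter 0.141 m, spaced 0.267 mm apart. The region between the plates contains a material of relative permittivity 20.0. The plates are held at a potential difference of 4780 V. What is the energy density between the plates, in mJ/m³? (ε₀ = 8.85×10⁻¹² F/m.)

E = V/d = 4780 / 2.67×10⁻⁴ = 1.79×10⁷ V/m.
u = ½κε₀E² = ½ × 20.0 × 8.85×10⁻¹² × (1.79×10⁷)² = 2.84×10⁴ J/m³.

2.84×10⁷ mJ/m³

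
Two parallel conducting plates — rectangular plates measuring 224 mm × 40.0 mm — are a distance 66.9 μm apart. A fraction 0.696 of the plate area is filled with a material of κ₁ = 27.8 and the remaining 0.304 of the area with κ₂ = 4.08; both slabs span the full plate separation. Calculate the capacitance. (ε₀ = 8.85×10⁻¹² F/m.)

A = 224 × 40.0 mm² = 8.96×10⁻³ m².
Side-by-side slabs ⇒ two capacitors in parallel, each spanning the full gap.
C₁ = κ₁ε₀A₁/d = 27.8 × 8.85×10⁻¹² × 6.24×10⁻³ / 6.69×10⁻⁵ = 2.29×10⁻⁸ F.
C₂ = κ₂ε₀A₂/d = 4.08 × 8.85×10⁻¹² × 2.72×10⁻³ / 6.69×10⁻⁵ = 1.47×10⁻⁹ F.
C = C₁ + C₂ = 2.44×10⁻⁸ F.

C ≈ 24.4 nF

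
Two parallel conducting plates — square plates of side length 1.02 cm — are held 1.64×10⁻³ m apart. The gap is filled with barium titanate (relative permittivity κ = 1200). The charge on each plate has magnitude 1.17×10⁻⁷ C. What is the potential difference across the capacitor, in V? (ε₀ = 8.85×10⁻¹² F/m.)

A = (1.02 cm)² = 1.04×10⁻⁴ m².
C = κε₀A/d = 1200 × 8.85×10⁻¹² × 1.04×10⁻⁴ / 1.64×10⁻³ = 6.74×10⁻¹⁰ F.
V = Q/C = 1.17×10⁻⁷ / 6.74×10⁻¹⁰ = 1.74×10² V.

V ≈ 174 V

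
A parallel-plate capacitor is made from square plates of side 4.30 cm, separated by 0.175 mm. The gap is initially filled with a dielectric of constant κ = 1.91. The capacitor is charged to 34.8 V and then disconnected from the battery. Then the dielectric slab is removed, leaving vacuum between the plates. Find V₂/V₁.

V₂/V₁ ≈ 1.91

Isolated ⇒ Q is held fixed.
C₂ = 0.524 C₁ and V = Q/C, so V₂/V₁ = C₁/C₂ = 1.91.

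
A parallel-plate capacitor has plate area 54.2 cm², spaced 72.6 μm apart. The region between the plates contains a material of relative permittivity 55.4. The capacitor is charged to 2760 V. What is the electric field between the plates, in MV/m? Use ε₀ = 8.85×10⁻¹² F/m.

E = V/d = 2760 / 7.26×10⁻⁵ = 3.80×10⁷ V/m.

E ≈ 38.0 MV/m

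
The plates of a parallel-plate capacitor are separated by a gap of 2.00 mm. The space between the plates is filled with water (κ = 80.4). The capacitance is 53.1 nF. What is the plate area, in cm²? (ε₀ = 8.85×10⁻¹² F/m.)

A ≈ 1493 cm²

A = Cd/(κε₀) = 5.31×10⁻⁸ × 2.00×10⁻³ / (80.4 × 8.85×10⁻¹²) = 0.149 m².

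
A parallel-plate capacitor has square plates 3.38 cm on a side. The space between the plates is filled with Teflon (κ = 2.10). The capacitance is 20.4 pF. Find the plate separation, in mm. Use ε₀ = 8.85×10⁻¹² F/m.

A = (3.38 cm)² = 1.14×10⁻³ m².
d = κε₀A/C = 2.10 × 8.85×10⁻¹² × 1.14×10⁻³ / 2.04×10⁻¹¹ = 1.04×10⁻³ m.

d ≈ 1.04 mm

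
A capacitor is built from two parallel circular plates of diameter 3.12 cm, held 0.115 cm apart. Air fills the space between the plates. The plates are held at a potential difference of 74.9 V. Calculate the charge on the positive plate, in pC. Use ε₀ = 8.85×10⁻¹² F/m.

Q ≈ 441 pC

A = π(3.12/2 cm)² = 7.65×10⁻⁴ m².
C = ε₀A/d = 8.85×10⁻¹² × 7.65×10⁻⁴ / 1.15×10⁻³ = 5.88×10⁻¹² F.
Q = CV = 5.88×10⁻¹² × 74.9 = 4.41×10⁻¹⁰ C.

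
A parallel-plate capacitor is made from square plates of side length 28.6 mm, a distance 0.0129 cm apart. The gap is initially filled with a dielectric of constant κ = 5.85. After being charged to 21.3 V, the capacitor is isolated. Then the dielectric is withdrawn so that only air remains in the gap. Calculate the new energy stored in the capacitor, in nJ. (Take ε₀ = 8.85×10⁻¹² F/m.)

A = (28.6 mm)² = 8.18×10⁻⁴ m².
Initially C₁ = κε₀A/d = 5.85 × 8.85×10⁻¹² × 8.18×10⁻⁴ / 1.29×10⁻⁴ = 3.28×10⁻¹⁰ F.
U₁ = 7.45×10⁻⁸ J.
Isolated ⇒ Q is held fixed. C₂ = 0.171 C₁ and U = Q²/(2C), so U₂/U₁ = C₁/C₂ = 5.85.
U₂ = 5.85 × 7.45×10⁻⁸ = 4.36×10⁻⁷ J.

436 nJ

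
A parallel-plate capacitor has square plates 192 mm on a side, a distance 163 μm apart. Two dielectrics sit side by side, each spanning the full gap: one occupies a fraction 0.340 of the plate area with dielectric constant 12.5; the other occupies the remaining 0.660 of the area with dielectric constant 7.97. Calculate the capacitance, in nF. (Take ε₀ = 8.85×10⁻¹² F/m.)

A = (192 mm)² = 3.69×10⁻² m².
Side-by-side slabs ⇒ two capacitors in parallel, each spanning the full gap.
C₁ = κ₁ε₀A₁/d = 12.5 × 8.85×10⁻¹² × 1.25×10⁻² / 1.63×10⁻⁴ = 8.51×10⁻⁹ F.
C₂ = κ₂ε₀A₂/d = 7.97 × 8.85×10⁻¹² × 2.43×10⁻² / 1.63×10⁻⁴ = 1.05×10⁻⁸ F.
C = C₁ + C₂ = 1.90×10⁻⁸ F.

19.0 nF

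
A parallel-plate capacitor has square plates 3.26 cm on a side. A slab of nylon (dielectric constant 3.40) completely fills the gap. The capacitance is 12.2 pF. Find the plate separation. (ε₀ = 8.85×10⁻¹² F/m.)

d ≈ 2.62 mm

A = (3.26 cm)² = 1.06×10⁻³ m².
d = κε₀A/C = 3.40 × 8.85×10⁻¹² × 1.06×10⁻³ / 1.22×10⁻¹¹ = 2.62×10⁻³ m.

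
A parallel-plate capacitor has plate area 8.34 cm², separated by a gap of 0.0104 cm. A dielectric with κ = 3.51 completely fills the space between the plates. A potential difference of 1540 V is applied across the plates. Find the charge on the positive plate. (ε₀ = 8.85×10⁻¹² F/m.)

A = 8.34 cm² = 8.34×10⁻⁴ m².
C = κε₀A/d = 3.51 × 8.85×10⁻¹² × 8.34×10⁻⁴ / 1.04×10⁻⁴ = 2.49×10⁻¹⁰ F.
Q = CV = 2.49×10⁻¹⁰ × 1540 = 3.84×10⁻⁷ C.

384 nC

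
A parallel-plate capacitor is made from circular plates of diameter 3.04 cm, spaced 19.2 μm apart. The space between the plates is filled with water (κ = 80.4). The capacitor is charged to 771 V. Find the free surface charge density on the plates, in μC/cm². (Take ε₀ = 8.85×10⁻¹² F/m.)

2.86 μC/cm²

A = π(3.04/2 cm)² = 7.26×10⁻⁴ m².
C = κε₀A/d = 80.4 × 8.85×10⁻¹² × 7.26×10⁻⁴ / 1.92×10⁻⁵ = 2.69×10⁻⁸ F.
σ = Q/A = CV/A = 2.69×10⁻⁸ × 771 / 7.26×10⁻⁴ = 2.86×10⁻² C/m².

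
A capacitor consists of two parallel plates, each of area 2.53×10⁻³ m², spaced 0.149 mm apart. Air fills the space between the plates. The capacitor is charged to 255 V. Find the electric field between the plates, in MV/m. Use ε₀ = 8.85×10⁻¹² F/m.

E = V/d = 255 / 1.49×10⁻⁴ = 1.71×10⁶ V/m.

E ≈ 1.71 MV/m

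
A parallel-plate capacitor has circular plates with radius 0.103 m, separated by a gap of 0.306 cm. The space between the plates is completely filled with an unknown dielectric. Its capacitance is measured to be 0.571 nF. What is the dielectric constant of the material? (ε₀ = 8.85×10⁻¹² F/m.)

5.92

A = π(0.103 m)² = 3.33×10⁻² m².
κ = Cd/(ε₀A) = 5.71×10⁻¹⁰ × 3.06×10⁻³ / (8.85×10⁻¹² × 3.33×10⁻²) = 5.92.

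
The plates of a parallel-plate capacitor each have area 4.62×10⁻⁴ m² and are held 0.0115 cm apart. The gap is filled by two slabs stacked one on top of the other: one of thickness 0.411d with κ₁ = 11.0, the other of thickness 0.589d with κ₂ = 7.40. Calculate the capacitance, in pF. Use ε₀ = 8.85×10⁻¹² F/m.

304 pF

Stacked slabs ⇒ two capacitors in series, each with the full plate area.
C₁ = κ₁ε₀A/d₁ = 11.0 × 8.85×10⁻¹² × 4.62×10⁻⁴ / 4.73×10⁻⁵ = 9.52×10⁻¹⁰ F.
C₂ = κ₂ε₀A/d₂ = 7.40 × 8.85×10⁻¹² × 4.62×10⁻⁴ / 6.77×10⁻⁵ = 4.47×10⁻¹⁰ F.
C = (1/C₁ + 1/C₂)⁻¹ = 3.04×10⁻¹⁰ F.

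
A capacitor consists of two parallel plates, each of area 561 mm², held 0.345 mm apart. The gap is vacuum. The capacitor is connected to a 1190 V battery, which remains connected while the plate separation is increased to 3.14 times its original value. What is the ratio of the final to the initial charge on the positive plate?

Q₂/Q₁ ≈ 0.318

Battery connected ⇒ V is held fixed.
C₂ = 0.318 C₁ and Q = CV, so Q₂/Q₁ = C₂/C₁ = 0.318.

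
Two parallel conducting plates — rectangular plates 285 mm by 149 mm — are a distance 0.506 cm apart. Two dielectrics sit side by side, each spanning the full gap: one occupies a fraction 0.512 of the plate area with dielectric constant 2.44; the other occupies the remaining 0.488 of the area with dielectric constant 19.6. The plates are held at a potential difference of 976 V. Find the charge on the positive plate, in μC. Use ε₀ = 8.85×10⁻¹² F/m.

Q ≈ 0.784 μC

A = 285 × 149 mm² = 4.25×10⁻² m².
Side-by-side slabs ⇒ two capacitors in parallel, each spanning the full gap.
C₁ = κ₁ε₀A₁/d = 2.44 × 8.85×10⁻¹² × 2.17×10⁻² / 5.06×10⁻³ = 9.28×10⁻¹¹ F.
C₂ = κ₂ε₀A₂/d = 19.6 × 8.85×10⁻¹² × 2.07×10⁻² / 5.06×10⁻³ = 7.10×10⁻¹⁰ F.
C = C₁ + C₂ = 8.03×10⁻¹⁰ F.
Q = CV = 8.03×10⁻¹⁰ × 976 = 7.84×10⁻⁷ C.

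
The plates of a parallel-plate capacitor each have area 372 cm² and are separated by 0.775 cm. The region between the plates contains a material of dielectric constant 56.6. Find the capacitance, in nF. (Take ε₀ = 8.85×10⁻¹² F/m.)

A = 372 cm² = 3.72×10⁻² m².
C = κε₀A/d = 56.6 × 8.85×10⁻¹² × 3.72×10⁻² / 7.75×10⁻³ = 2.40×10⁻⁹ F.

2.40 nF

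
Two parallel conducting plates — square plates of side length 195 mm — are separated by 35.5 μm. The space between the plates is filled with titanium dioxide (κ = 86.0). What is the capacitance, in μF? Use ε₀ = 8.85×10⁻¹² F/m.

A = (195 mm)² = 3.80×10⁻² m².
C = κε₀A/d = 86.0 × 8.85×10⁻¹² × 3.80×10⁻² / 3.55×10⁻⁵ = 8.15×10⁻⁷ F.

0.815 μF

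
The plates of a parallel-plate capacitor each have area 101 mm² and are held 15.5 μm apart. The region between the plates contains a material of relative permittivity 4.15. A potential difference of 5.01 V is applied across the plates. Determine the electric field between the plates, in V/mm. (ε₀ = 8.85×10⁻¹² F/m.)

E ≈ 323 V/mm

E = V/d = 5.01 / 1.55×10⁻⁵ = 3.23×10⁵ V/m.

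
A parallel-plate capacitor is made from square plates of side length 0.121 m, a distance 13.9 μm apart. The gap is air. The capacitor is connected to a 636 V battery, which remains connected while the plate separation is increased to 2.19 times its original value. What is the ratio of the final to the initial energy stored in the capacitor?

U₂/U₁ ≈ 0.457

Battery connected ⇒ V is held fixed.
C₂ = 0.457 C₁ and U = ½CV², so U₂/U₁ = C₂/C₁ = 0.457.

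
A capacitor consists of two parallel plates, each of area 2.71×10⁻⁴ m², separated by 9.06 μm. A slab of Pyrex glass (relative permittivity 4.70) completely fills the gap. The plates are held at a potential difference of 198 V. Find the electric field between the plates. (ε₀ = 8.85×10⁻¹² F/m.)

E = V/d = 198 / 9.06×10⁻⁶ = 2.19×10⁷ V/m.

E ≈ 21.9 MV/m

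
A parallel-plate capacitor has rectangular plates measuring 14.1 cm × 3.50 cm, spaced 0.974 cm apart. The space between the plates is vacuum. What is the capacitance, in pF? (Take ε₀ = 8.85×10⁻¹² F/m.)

A = 14.1 × 3.50 cm² = 4.94×10⁻³ m².
C = ε₀A/d = 8.85×10⁻¹² × 4.94×10⁻³ / 9.74×10⁻³ = 4.48×10⁻¹² F.

C ≈ 4.48 pF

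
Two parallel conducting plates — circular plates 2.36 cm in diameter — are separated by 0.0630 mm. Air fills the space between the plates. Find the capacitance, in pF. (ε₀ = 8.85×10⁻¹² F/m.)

A = π(2.36/2 cm)² = 4.37×10⁻⁴ m².
C = ε₀A/d = 8.85×10⁻¹² × 4.37×10⁻⁴ / 6.30×10⁻⁵ = 6.14×10⁻¹¹ F.

C ≈ 61.4 pF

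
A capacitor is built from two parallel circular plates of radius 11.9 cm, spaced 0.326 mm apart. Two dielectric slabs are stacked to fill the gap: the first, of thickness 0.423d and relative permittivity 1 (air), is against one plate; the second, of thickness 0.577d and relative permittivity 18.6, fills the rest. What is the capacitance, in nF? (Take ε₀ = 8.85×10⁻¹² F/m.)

2.66 nF

A = π(11.9 cm)² = 4.45×10⁻² m².
Stacked slabs ⇒ two capacitors in series, each with the full plate area.
C₁ = κ₁ε₀A/d₁ = 1.00 × 8.85×10⁻¹² × 4.45×10⁻² / 1.38×10⁻⁴ = 2.86×10⁻⁹ F.
C₂ = κ₂ε₀A/d₂ = 18.6 × 8.85×10⁻¹² × 4.45×10⁻² / 1.88×10⁻⁴ = 3.89×10⁻⁸ F.
C = (1/C₁ + 1/C₂)⁻¹ = 2.66×10⁻⁹ F.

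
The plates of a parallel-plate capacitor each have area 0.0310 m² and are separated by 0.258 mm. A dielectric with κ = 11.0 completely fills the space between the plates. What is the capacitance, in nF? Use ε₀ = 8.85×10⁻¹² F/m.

C ≈ 11.7 nF

C = κε₀A/d = 11.0 × 8.85×10⁻¹² × 3.10×10⁻² / 2.58×10⁻⁴ = 1.17×10⁻⁸ F.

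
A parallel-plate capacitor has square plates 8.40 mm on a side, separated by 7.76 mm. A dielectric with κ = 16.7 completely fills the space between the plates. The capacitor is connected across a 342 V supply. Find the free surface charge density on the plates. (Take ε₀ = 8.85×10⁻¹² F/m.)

A = (8.40 mm)² = 7.06×10⁻⁵ m².
C = κε₀A/d = 16.7 × 8.85×10⁻¹² × 7.06×10⁻⁵ / 7.76×10⁻³ = 1.34×10⁻¹² F.
σ = Q/A = CV/A = 1.34×10⁻¹² × 342 / 7.06×10⁻⁵ = 6.51×10⁻⁶ C/m².

σ ≈ 0.651 nC/cm²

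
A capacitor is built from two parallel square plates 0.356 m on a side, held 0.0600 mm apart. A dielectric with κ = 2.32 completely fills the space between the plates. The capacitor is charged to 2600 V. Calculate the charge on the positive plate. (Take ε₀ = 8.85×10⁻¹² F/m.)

Q ≈ 113 μC

A = (0.356 m)² = 0.127 m².
C = κε₀A/d = 2.32 × 8.85×10⁻¹² × 0.127 / 6.00×10⁻⁵ = 4.34×10⁻⁸ F.
Q = CV = 4.34×10⁻⁸ × 2600 = 1.13×10⁻⁴ C.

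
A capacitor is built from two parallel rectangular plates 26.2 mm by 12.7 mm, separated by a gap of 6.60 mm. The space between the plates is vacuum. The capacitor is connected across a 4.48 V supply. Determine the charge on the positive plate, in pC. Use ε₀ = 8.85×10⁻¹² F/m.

Q ≈ 2.00 pC

A = 26.2 × 12.7 mm² = 3.33×10⁻⁴ m².
C = ε₀A/d = 8.85×10⁻¹² × 3.33×10⁻⁴ / 6.60×10⁻³ = 4.46×10⁻¹³ F.
Q = CV = 4.46×10⁻¹³ × 4.48 = 2.00×10⁻¹² C.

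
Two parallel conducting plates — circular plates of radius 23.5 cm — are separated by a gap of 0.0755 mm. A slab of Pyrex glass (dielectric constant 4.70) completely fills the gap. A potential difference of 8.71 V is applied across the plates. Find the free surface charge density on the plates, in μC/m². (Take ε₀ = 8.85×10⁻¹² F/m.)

A = π(23.5 cm)² = 0.173 m².
C = κε₀A/d = 4.70 × 8.85×10⁻¹² × 0.173 / 7.55×10⁻⁵ = 9.56×10⁻⁸ F.
σ = Q/A = CV/A = 9.56×10⁻⁸ × 8.71 / 0.173 = 4.80×10⁻⁶ C/m².

σ ≈ 4.80 μC/m²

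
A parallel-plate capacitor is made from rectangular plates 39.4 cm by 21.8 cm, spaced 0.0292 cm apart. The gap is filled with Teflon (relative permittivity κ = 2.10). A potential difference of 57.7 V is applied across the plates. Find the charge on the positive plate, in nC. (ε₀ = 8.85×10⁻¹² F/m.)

A = 39.4 × 21.8 cm² = 8.59×10⁻² m².
C = κε₀A/d = 2.10 × 8.85×10⁻¹² × 8.59×10⁻² / 2.92×10⁻⁴ = 5.47×10⁻⁹ F.
Q = CV = 5.47×10⁻⁹ × 57.7 = 3.15×10⁻⁷ C.

Q ≈ 315 nC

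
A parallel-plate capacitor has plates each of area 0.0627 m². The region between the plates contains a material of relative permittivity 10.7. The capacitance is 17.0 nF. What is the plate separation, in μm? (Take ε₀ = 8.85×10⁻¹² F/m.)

d = κε₀A/C = 10.7 × 8.85×10⁻¹² × 6.27×10⁻² / 1.70×10⁻⁸ = 3.49×10⁻⁴ m.

d ≈ 349 μm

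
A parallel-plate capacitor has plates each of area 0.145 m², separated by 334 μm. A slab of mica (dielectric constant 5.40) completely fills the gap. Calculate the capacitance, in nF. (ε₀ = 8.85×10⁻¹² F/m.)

C = κε₀A/d = 5.40 × 8.85×10⁻¹² × 0.145 / 3.34×10⁻⁴ = 2.07×10⁻⁸ F.

20.7 nF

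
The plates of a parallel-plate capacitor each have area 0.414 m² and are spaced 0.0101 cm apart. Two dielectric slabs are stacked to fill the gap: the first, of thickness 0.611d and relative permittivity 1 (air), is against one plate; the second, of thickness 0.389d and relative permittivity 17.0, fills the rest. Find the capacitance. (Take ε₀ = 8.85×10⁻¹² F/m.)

C ≈ 57.2 nF

Stacked slabs ⇒ two capacitors in series, each with the full plate area.
C₁ = κ₁ε₀A/d₁ = 1.00 × 8.85×10⁻¹² × 0.414 / 6.17×10⁻⁵ = 5.94×10⁻⁸ F.
C₂ = κ₂ε₀A/d₂ = 17.0 × 8.85×10⁻¹² × 0.414 / 3.93×10⁻⁵ = 1.59×10⁻⁶ F.
C = (1/C₁ + 1/C₂)⁻¹ = 5.72×10⁻⁸ F.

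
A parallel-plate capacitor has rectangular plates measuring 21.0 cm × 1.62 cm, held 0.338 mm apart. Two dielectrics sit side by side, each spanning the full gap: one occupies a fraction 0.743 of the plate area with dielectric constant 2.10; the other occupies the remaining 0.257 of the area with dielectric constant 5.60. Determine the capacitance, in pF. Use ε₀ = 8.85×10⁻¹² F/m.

C ≈ 267 pF

A = 21.0 × 1.62 cm² = 3.40×10⁻³ m².
Side-by-side slabs ⇒ two capacitors in parallel, each spanning the full gap.
C₁ = κ₁ε₀A₁/d = 2.10 × 8.85×10⁻¹² × 2.53×10⁻³ / 3.38×10⁻⁴ = 1.39×10⁻¹⁰ F.
C₂ = κ₂ε₀A₂/d = 5.60 × 8.85×10⁻¹² × 8.74×10⁻⁴ / 3.38×10⁻⁴ = 1.28×10⁻¹⁰ F.
C = C₁ + C₂ = 2.67×10⁻¹⁰ F.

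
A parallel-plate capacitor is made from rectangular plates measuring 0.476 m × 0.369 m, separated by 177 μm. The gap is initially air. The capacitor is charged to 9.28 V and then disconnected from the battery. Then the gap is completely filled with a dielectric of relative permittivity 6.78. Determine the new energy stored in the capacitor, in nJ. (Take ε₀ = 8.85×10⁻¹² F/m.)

A = 0.476 × 0.369 m² = 0.176 m².
Initially C₁ = ε₀A/d = 8.85×10⁻¹² × 0.176 / 1.77×10⁻⁴ = 8.78×10⁻⁹ F.
U₁ = 3.78×10⁻⁷ J.
Isolated ⇒ Q is held fixed. C₂ = 6.78 C₁ and U = Q²/(2C), so U₂/U₁ = C₁/C₂ = 0.147.
U₂ = 0.147 × 3.78×10⁻⁷ = 5.58×10⁻⁸ J.

55.8 nJ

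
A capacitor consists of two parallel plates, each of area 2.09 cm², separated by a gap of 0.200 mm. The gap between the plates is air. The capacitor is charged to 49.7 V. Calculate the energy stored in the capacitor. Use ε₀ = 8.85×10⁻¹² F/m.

11.4 nJ

A = 2.09 cm² = 2.09×10⁻⁴ m².
C = ε₀A/d = 8.85×10⁻¹² × 2.09×10⁻⁴ / 2.00×10⁻⁴ = 9.25×10⁻¹² F.
U = ½CV² = ½ × 9.25×10⁻¹² × (49.7)² = 1.14×10⁻⁸ J.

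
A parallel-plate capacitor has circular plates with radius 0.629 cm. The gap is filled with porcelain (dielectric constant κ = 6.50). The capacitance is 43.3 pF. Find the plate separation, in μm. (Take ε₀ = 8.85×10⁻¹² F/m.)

d ≈ 165 μm

A = π(0.629 cm)² = 1.24×10⁻⁴ m².
d = κε₀A/C = 6.50 × 8.85×10⁻¹² × 1.24×10⁻⁴ / 4.33×10⁻¹¹ = 1.65×10⁻⁴ m.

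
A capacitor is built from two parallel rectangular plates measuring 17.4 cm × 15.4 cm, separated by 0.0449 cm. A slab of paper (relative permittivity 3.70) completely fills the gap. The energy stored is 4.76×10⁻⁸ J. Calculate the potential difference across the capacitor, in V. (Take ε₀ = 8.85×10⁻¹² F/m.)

A = 17.4 × 15.4 cm² = 2.68×10⁻² m².
C = κε₀A/d = 3.70 × 8.85×10⁻¹² × 2.68×10⁻² / 4.49×10⁻⁴ = 1.95×10⁻⁹ F.
V = √(2U/C) = √(2 × 4.76×10⁻⁸ / 1.95×10⁻⁹) = 6.98 V.

V ≈ 6.98 V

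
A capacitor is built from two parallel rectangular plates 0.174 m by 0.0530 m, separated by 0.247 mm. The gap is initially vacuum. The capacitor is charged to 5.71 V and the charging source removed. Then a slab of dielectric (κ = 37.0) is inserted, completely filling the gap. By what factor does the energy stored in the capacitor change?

Isolated ⇒ Q is held fixed.
C₂ = 37.0 C₁ and U = Q²/(2C), so U₂/U₁ = C₁/C₂ = 0.0270.

0.0270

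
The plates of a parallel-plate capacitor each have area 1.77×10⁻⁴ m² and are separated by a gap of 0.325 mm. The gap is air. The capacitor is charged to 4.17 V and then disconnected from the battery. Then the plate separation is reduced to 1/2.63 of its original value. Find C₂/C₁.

C₂/C₁ ≈ 2.63

C = ε₀A/d scales as 1/d, so C₂/C₁ = d₁/d₂ = 2.63.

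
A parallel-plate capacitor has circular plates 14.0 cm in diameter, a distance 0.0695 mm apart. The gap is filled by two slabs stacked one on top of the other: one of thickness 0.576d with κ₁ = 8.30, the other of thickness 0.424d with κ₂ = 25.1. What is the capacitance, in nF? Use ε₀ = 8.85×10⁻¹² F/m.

C ≈ 22.7 nF

A = π(14.0/2 cm)² = 1.54×10⁻² m².
Stacked slabs ⇒ two capacitors in series, each with the full plate area.
C₁ = κ₁ε₀A/d₁ = 8.30 × 8.85×10⁻¹² × 1.54×10⁻² / 4.00×10⁻⁵ = 2.82×10⁻⁸ F.
C₂ = κ₂ε₀A/d₂ = 25.1 × 8.85×10⁻¹² × 1.54×10⁻² / 2.95×10⁻⁵ = 1.16×10⁻⁷ F.
C = (1/C₁ + 1/C₂)⁻¹ = 2.27×10⁻⁸ F.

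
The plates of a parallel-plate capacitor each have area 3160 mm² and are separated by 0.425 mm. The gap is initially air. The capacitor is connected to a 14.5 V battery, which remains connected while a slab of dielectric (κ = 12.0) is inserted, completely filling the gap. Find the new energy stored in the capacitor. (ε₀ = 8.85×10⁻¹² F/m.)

83.0 nJ

A = 3160 mm² = 3.16×10⁻³ m².
Initially C₁ = ε₀A/d = 8.85×10⁻¹² × 3.16×10⁻³ / 4.25×10⁻⁴ = 6.58×10⁻¹¹ F.
U₁ = 6.92×10⁻⁹ J.
Battery connected ⇒ V is held fixed. C₂ = 12.0 C₁ and U = ½CV², so U₂/U₁ = C₂/C₁ = 12.0.
U₂ = 12.0 × 6.92×10⁻⁹ = 8.30×10⁻⁸ J.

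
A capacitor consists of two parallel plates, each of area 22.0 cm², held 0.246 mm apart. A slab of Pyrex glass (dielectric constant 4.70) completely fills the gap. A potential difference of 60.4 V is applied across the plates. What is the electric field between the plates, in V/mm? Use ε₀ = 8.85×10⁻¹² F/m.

E = V/d = 60.4 / 2.46×10⁻⁴ = 2.46×10⁵ V/m.

E ≈ 246 V/mm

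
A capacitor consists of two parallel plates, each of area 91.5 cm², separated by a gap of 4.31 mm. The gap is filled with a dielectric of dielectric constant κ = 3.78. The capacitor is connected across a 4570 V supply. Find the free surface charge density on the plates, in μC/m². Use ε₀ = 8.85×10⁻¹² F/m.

σ ≈ 35.5 μC/m²

A = 91.5 cm² = 9.15×10⁻³ m².
C = κε₀A/d = 3.78 × 8.85×10⁻¹² × 9.15×10⁻³ / 4.31×10⁻³ = 7.10×10⁻¹¹ F.
σ = Q/A = CV/A = 7.10×10⁻¹¹ × 4570 / 9.15×10⁻³ = 3.55×10⁻⁵ C/m².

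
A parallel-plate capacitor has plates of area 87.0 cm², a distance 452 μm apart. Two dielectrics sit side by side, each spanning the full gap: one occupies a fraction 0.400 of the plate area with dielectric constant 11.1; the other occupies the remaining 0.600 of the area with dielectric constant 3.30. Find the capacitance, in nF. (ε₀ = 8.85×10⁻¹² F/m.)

A = 87.0 cm² = 8.70×10⁻³ m².
Side-by-side slabs ⇒ two capacitors in parallel, each spanning the full gap.
C₁ = κ₁ε₀A₁/d = 11.1 × 8.85×10⁻¹² × 3.48×10⁻³ / 4.52×10⁻⁴ = 7.56×10⁻¹⁰ F.
C₂ = κ₂ε₀A₂/d = 3.30 × 8.85×10⁻¹² × 5.22×10⁻³ / 4.52×10⁻⁴ = 3.37×10⁻¹⁰ F.
C = C₁ + C₂ = 1.09×10⁻⁹ F.

1.09 nF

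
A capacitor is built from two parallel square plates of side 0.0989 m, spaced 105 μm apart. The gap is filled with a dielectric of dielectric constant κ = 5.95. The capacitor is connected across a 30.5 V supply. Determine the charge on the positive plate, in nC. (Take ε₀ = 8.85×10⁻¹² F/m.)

A = (0.0989 m)² = 9.78×10⁻³ m².
C = κε₀A/d = 5.95 × 8.85×10⁻¹² × 9.78×10⁻³ / 1.05×10⁻⁴ = 4.91×10⁻⁹ F.
Q = CV = 4.91×10⁻⁹ × 30.5 = 1.50×10⁻⁷ C.

Q ≈ 150 nC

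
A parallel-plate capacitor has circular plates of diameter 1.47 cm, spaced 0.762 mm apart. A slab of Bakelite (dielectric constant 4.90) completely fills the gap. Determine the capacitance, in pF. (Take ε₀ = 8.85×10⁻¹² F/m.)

C ≈ 9.66 pF

A = π(1.47/2 cm)² = 1.70×10⁻⁴ m².
C = κε₀A/d = 4.90 × 8.85×10⁻¹² × 1.70×10⁻⁴ / 7.62×10⁻⁴ = 9.66×10⁻¹² F.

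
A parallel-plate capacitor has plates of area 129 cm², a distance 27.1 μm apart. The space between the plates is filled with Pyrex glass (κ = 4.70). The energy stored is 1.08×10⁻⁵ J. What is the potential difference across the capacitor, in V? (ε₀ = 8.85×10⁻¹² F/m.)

A = 129 cm² = 1.29×10⁻² m².
C = κε₀A/d = 4.70 × 8.85×10⁻¹² × 1.29×10⁻² / 2.71×10⁻⁵ = 1.98×10⁻⁸ F.
V = √(2U/C) = √(2 × 1.08×10⁻⁵ / 1.98×10⁻⁸) = 33.0 V.

V ≈ 33.0 V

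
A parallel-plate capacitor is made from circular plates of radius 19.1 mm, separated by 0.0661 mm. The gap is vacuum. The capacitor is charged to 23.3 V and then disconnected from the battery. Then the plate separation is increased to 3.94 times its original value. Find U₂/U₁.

U₂/U₁ ≈ 3.94

Isolated ⇒ Q is held fixed.
C₂ = 0.254 C₁ and U = Q²/(2C), so U₂/U₁ = C₁/C₂ = 3.94.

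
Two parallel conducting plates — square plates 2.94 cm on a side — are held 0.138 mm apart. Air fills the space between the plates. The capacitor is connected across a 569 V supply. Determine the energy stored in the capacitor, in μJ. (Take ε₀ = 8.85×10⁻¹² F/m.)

A = (2.94 cm)² = 8.64×10⁻⁴ m².
C = ε₀A/d = 8.85×10⁻¹² × 8.64×10⁻⁴ / 1.38×10⁻⁴ = 5.54×10⁻¹¹ F.
U = ½CV² = ½ × 5.54×10⁻¹¹ × (569)² = 8.97×10⁻⁶ J.

U ≈ 8.97 μJ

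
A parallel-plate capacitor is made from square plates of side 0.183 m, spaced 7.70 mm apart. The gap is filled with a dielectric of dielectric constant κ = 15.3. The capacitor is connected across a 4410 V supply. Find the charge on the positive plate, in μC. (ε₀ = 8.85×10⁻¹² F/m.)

Q ≈ 2.60 μC

A = (0.183 m)² = 3.35×10⁻² m².
C = κε₀A/d = 15.3 × 8.85×10⁻¹² × 3.35×10⁻² / 7.70×10⁻³ = 5.89×10⁻¹⁰ F.
Q = CV = 5.89×10⁻¹⁰ × 4410 = 2.60×10⁻⁶ C.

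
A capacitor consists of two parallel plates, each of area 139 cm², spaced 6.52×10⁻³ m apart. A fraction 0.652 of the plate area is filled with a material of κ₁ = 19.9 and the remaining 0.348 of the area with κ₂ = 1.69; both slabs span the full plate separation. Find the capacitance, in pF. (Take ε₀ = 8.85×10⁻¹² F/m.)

C ≈ 256 pF

A = 139 cm² = 1.39×10⁻² m².
Side-by-side slabs ⇒ two capacitors in parallel, each spanning the full gap.
C₁ = κ₁ε₀A₁/d = 19.9 × 8.85×10⁻¹² × 9.06×10⁻³ / 6.52×10⁻³ = 2.45×10⁻¹⁰ F.
C₂ = κ₂ε₀A₂/d = 1.69 × 8.85×10⁻¹² × 4.84×10⁻³ / 6.52×10⁻³ = 1.11×10⁻¹¹ F.
C = C₁ + C₂ = 2.56×10⁻¹⁰ F.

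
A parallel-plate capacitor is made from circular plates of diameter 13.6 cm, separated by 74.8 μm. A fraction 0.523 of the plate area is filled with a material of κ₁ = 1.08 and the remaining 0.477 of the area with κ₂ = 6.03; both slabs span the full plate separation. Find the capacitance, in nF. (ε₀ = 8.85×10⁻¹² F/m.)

A = π(13.6/2 cm)² = 1.45×10⁻² m².
Side-by-side slabs ⇒ two capacitors in parallel, each spanning the full gap.
C₁ = κ₁ε₀A₁/d = 1.08 × 8.85×10⁻¹² × 7.60×10⁻³ / 7.48×10⁻⁵ = 9.71×10⁻¹⁰ F.
C₂ = κ₂ε₀A₂/d = 6.03 × 8.85×10⁻¹² × 6.93×10⁻³ / 7.48×10⁻⁵ = 4.94×10⁻⁹ F.
C = C₁ + C₂ = 5.91×10⁻⁹ F.

C ≈ 5.91 nF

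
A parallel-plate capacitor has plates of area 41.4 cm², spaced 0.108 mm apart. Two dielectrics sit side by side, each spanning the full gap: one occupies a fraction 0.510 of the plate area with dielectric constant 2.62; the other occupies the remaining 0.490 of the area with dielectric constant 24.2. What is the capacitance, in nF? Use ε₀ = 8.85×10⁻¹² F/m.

C ≈ 4.48 nF

A = 41.4 cm² = 4.14×10⁻³ m².
Side-by-side slabs ⇒ two capacitors in parallel, each spanning the full gap.
C₁ = κ₁ε₀A₁/d = 2.62 × 8.85×10⁻¹² × 2.11×10⁻³ / 1.08×10⁻⁴ = 4.53×10⁻¹⁰ F.
C₂ = κ₂ε₀A₂/d = 24.2 × 8.85×10⁻¹² × 2.03×10⁻³ / 1.08×10⁻⁴ = 4.02×10⁻⁹ F.
C = C₁ + C₂ = 4.48×10⁻⁹ F.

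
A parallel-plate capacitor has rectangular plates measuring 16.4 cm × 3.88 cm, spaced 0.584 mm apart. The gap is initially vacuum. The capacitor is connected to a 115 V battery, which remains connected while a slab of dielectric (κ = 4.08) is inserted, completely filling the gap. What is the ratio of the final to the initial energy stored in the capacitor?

U₂/U₁ ≈ 4.08

Battery connected ⇒ V is held fixed.
C₂ = 4.08 C₁ and U = ½CV², so U₂/U₁ = C₂/C₁ = 4.08.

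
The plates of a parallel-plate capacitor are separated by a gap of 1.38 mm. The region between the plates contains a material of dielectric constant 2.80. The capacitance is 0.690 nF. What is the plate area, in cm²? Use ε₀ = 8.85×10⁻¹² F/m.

A = Cd/(κε₀) = 6.90×10⁻¹⁰ × 1.38×10⁻³ / (2.80 × 8.85×10⁻¹²) = 3.84×10⁻² m².

A ≈ 384 cm²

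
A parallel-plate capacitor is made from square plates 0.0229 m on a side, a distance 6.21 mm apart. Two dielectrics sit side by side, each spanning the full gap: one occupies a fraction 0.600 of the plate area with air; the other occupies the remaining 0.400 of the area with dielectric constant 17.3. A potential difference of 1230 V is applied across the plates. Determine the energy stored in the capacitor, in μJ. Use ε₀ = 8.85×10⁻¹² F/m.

U ≈ 4.25 μJ

A = (0.0229 m)² = 5.24×10⁻⁴ m².
Side-by-side slabs ⇒ two capacitors in parallel, each spanning the full gap.
C₁ = κ₁ε₀A₁/d = 1.00 × 8.85×10⁻¹² × 3.15×10⁻⁴ / 6.21×10⁻³ = 4.48×10⁻¹³ F.
C₂ = κ₂ε₀A₂/d = 17.3 × 8.85×10⁻¹² × 2.10×10⁻⁴ / 6.21×10⁻³ = 5.17×10⁻¹² F.
C = C₁ + C₂ = 5.62×10⁻¹² F.
U = ½CV² = ½ × 5.62×10⁻¹² × (1230)² = 4.25×10⁻⁶ J.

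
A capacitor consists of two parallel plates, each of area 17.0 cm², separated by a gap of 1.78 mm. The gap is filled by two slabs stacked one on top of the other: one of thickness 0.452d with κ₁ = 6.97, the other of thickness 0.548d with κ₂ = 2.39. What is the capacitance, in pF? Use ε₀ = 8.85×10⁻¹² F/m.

28.7 pF

A = 17.0 cm² = 1.70×10⁻³ m².
Stacked slabs ⇒ two capacitors in series, each with the full plate area.
C₁ = κ₁ε₀A/d₁ = 6.97 × 8.85×10⁻¹² × 1.70×10⁻³ / 8.05×10⁻⁴ = 1.30×10⁻¹⁰ F.
C₂ = κ₂ε₀A/d₂ = 2.39 × 8.85×10⁻¹² × 1.70×10⁻³ / 9.75×10⁻⁴ = 3.69×10⁻¹¹ F.
C = (1/C₁ + 1/C₂)⁻¹ = 2.87×10⁻¹¹ F.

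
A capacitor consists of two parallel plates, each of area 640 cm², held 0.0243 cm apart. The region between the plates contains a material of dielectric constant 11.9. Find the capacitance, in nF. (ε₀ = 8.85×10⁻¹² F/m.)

A = 640 cm² = 6.40×10⁻² m².
C = κε₀A/d = 11.9 × 8.85×10⁻¹² × 6.40×10⁻² / 2.43×10⁻⁴ = 2.77×10⁻⁸ F.

27.7 nF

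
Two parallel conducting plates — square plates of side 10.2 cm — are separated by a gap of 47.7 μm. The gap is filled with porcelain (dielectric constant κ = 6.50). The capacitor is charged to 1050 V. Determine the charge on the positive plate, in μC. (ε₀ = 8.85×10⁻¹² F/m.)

A = (10.2 cm)² = 1.04×10⁻² m².
C = κε₀A/d = 6.50 × 8.85×10⁻¹² × 1.04×10⁻² / 4.77×10⁻⁵ = 1.25×10⁻⁸ F.
Q = CV = 1.25×10⁻⁸ × 1050 = 1.32×10⁻⁵ C.

13.2 μC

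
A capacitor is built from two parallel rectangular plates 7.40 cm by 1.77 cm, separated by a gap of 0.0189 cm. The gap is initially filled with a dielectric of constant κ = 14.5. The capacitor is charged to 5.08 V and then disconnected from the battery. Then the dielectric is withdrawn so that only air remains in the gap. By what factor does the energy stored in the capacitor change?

14.5

Isolated ⇒ Q is held fixed.
C₂ = 0.0690 C₁ and U = Q²/(2C), so U₂/U₁ = C₁/C₂ = 14.5.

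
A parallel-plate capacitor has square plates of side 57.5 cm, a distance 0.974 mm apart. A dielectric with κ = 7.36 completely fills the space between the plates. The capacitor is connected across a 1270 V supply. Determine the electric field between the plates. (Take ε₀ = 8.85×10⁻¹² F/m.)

E = V/d = 1270 / 9.74×10⁻⁴ = 1.30×10⁶ V/m.

1.30 MV/m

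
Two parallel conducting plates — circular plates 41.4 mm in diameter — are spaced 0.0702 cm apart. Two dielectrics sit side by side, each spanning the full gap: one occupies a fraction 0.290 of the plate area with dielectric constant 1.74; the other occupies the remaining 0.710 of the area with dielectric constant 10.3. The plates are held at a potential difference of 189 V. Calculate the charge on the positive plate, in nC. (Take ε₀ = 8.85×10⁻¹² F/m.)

25.1 nC

A = π(41.4/2 mm)² = 1.35×10⁻³ m².
Side-by-side slabs ⇒ two capacitors in parallel, each spanning the full gap.
C₁ = κ₁ε₀A₁/d = 1.74 × 8.85×10⁻¹² × 3.90×10⁻⁴ / 7.02×10⁻⁴ = 8.56×10⁻¹² F.
C₂ = κ₂ε₀A₂/d = 10.3 × 8.85×10⁻¹² × 9.56×10⁻⁴ / 7.02×10⁻⁴ = 1.24×10⁻¹⁰ F.
C = C₁ + C₂ = 1.33×10⁻¹⁰ F.
Q = CV = 1.33×10⁻¹⁰ × 189 = 2.51×10⁻⁸ C.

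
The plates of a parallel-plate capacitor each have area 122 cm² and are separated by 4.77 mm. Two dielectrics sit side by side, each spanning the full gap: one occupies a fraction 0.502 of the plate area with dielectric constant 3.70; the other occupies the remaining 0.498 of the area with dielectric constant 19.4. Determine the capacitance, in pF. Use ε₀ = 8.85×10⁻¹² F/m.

A = 122 cm² = 1.22×10⁻² m².
Side-by-side slabs ⇒ two capacitors in parallel, each spanning the full gap.
C₁ = κ₁ε₀A₁/d = 3.70 × 8.85×10⁻¹² × 6.12×10⁻³ / 4.77×10⁻³ = 4.20×10⁻¹¹ F.
C₂ = κ₂ε₀A₂/d = 19.4 × 8.85×10⁻¹² × 6.08×10⁻³ / 4.77×10⁻³ = 2.19×10⁻¹⁰ F.
C = C₁ + C₂ = 2.61×10⁻¹⁰ F.

261 pF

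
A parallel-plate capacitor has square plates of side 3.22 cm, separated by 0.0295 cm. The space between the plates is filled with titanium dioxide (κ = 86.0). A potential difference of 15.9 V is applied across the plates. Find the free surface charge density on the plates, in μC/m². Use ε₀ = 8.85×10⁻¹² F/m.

41.0 μC/m²

A = (3.22 cm)² = 1.04×10⁻³ m².
C = κε₀A/d = 86.0 × 8.85×10⁻¹² × 1.04×10⁻³ / 2.95×10⁻⁴ = 2.68×10⁻⁹ F.
σ = Q/A = CV/A = 2.68×10⁻⁹ × 15.9 / 1.04×10⁻³ = 4.10×10⁻⁵ C/m².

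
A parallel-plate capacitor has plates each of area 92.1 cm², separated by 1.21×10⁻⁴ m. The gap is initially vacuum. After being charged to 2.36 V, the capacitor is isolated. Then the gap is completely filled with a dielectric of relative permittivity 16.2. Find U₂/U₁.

U₂/U₁ ≈ 0.0617

Isolated ⇒ Q is held fixed.
C₂ = 16.2 C₁ and U = Q²/(2C), so U₂/U₁ = C₁/C₂ = 0.0617.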